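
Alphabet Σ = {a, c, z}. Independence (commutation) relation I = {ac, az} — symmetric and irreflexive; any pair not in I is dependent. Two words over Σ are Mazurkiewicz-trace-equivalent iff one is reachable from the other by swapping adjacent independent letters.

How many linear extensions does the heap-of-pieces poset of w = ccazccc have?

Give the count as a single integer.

0(c) covers ∅
1(c) covers 0:c
2(a) covers ∅
3(z) covers 1:c
4(c) covers 3:z
5(c) covers 4:c
6(c) covers 5:c
floor of heap: 0:c, 2:a
completions by unplaced set U, small U first (add the entries for U minus each lowest piece of U):
  |U|=1: {2}:1  {6}:1
  |U|=2: {2,6}:2  {5,6}:1
  |U|=3: {2,5,6}:3  {4,5,6}:1
  |U|=4: {2,4,5,6}:4  {3,4,5,6}:1
  |U|=5: {1,3,4,5,6}:1  {2,3,4,5,6}:5
  start at 0(c): 6
  start at 2(a): 1
sum over floor = 7

7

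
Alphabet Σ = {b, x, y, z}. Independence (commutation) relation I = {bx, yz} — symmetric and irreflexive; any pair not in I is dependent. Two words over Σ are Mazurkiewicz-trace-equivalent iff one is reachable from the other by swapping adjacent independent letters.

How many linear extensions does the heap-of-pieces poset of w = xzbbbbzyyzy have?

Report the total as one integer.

piece 0:x — minimal
piece 1:z rests on {0:x}
piece 2:b rests on {1:z}
piece 3:b rests on {2:b}
piece 4:b rests on {3:b}
piece 5:b rests on {4:b}
piece 6:z rests on {5:b}
piece 7:y rests on {5:b}
piece 8:y rests on {7:y}
piece 9:z rests on {6:z}
piece 10:y rests on {8:y}
minimal pieces: {0:x}
ways to finish when only these pieces remain (= sum over removing one remaining piece with nothing left below it):
  1 left: {9}→1  {10}→1
  2 left: {6,9}→1  {8,10}→1  {9,10}→2
  3 left: {6,9,10}→3  {7,8,10}→1  {8,9,10}→3
  4 left: {6,8,9,10}→6  {7,8,9,10}→4
  5 left: {6,7,8,9,10}→10
  6 left: {5,6,7,8,9,10}→10
  7 left: {4,5,6,7,8,9,10}→10
  8 left: {3,4,5,6,7,8,9,10}→10
  9 left: {2,3,4,5,6,7,8,9,10}→10
  placing 0:x first → 10 extensions

10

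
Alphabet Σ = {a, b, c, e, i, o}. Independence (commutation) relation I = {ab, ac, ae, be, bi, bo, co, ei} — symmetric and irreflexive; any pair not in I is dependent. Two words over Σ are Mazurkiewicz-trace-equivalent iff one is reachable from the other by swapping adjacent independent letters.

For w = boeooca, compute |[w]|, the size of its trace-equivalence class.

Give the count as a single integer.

#0=b has no predecessor
#1=o has no predecessor
#2=e depends on [1:o]
#3=o depends on [2:e]
#4=o depends on [3:o]
#5=c depends on [0:b, 2:e]
#6=a depends on [4:o]
sources: [0:b, 1:o]
N(rest) = Σ N(rest − s) over sources s of rest; N(one piece) = 1:
  size 1 → [5]=1  [6]=1
  size 2 → [0,5]=1  [4,6]=1  [5,6]=2
  size 3 → [0,5,6]=3  [3,4,6]=1  [4,5,6]=3
  size 4 → [0,4,5,6]=6  [3,4,5,6]=4
  size 5 → [0,3,4,5,6]=10  [2,3,4,5,6]=4
  first=0(b) contributes 4
  first=1(o) contributes 14
|[w]| = 18

18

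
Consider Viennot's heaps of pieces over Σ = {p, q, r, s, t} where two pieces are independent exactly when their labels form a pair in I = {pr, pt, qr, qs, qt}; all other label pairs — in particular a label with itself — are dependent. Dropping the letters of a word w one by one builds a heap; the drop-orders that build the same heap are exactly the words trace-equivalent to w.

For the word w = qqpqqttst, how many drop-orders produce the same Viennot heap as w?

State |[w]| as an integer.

#0=q has no predecessor
#1=q depends on [0:q]
#2=p depends on [1:q]
#3=q depends on [2:p]
#4=q depends on [3:q]
#5=t has no predecessor
#6=t depends on [5:t]
#7=s depends on [2:p, 6:t]
#8=t depends on [7:s]
sources: [0:q, 5:t]
N(rest) = Σ N(rest − s) over sources s of rest; N(one piece) = 1:
  size 1 → [4]=1  [8]=1
  size 2 → [3,4]=1  [4,8]=2  [7,8]=1
  size 3 → [3,4,8]=3  [4,7,8]=3  [6,7,8]=1
  size 4 → [3,4,7,8]=6  [4,6,7,8]=4  [5,6,7,8]=1
  size 5 → [2,3,4,7,8]=6  [3,4,6,7,8]=10  [4,5,6,7,8]=5
  size 6 → [1,2,3,4,7,8]=6  [2,3,4,6,7,8]=16  [3,4,5,6,7,8]=15
  size 7 → [0,1,2,3,4,7,8]=6  [1,2,3,4,6,7,8]=22  [2,3,4,5,6,7,8]=31
  first=0(q) contributes 53
  first=5(t) contributes 28
|[w]| = 81

81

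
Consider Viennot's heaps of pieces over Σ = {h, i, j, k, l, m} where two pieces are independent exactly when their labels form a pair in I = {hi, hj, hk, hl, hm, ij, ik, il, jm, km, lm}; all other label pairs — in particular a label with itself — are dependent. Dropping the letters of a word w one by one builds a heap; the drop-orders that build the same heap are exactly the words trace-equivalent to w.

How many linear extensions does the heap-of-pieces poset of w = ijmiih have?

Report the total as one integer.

drop 0:i onto floor
drop 1:j onto floor
drop 2:m onto {0:i}
drop 3:i onto {2:m}
drop 4:i onto {3:i}
drop 5:h onto floor
ground layer = {0:i, 1:j, 5:h}
drop-orders for the pieces not yet dropped (sum over which currently-grounded one goes next):
  1 to go: {1} 1  {4} 1  {5} 1
  2 to go: {1,4} 2  {1,5} 2  {3,4} 1  {4,5} 2
  3 to go: {1,3,4} 3  {1,4,5} 6  {2,3,4} 1  {3,4,5} 3
  4 to go: {0,2,3,4} 1  {1,2,3,4} 4  {1,3,4,5} 12  {2,3,4,5} 4
  if 0:i drops first: 20 orders
  if 1:j drops first: 5 orders
  if 5:h drops first: 5 orders
heap linearizations: 30

30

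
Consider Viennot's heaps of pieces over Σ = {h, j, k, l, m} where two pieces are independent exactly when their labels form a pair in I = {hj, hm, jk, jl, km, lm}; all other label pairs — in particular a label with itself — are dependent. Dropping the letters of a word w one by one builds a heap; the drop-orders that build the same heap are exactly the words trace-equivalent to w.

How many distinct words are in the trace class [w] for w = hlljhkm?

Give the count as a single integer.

#0=h has no predecessor
#1=l depends on [0:h]
#2=l depends on [1:l]
#3=j has no predecessor
#4=h depends on [2:l]
#5=k depends on [4:h]
#6=m depends on [3:j]
sources: [0:h, 3:j]
N(rest) = Σ N(rest − s) over sources s of rest; N(one piece) = 1:
  size 1 → [5]=1  [6]=1
  size 2 → [3,6]=1  [4,5]=1  [5,6]=2
  size 3 → [2,4,5]=1  [3,5,6]=3  [4,5,6]=3
  size 4 → [1,2,4,5]=1  [2,4,5,6]=4  [3,4,5,6]=6
  size 5 → [0,1,2,4,5]=1  [1,2,4,5,6]=5  [2,3,4,5,6]=10
  first=0(h) contributes 15
  first=3(j) contributes 6
|[w]| = 21

21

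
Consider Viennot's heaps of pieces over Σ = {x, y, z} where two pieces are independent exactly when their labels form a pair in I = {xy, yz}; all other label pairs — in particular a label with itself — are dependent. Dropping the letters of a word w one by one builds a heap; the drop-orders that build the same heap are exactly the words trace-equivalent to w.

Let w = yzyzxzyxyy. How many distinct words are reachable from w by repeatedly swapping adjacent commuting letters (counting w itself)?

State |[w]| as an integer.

252

piece 0:y — minimal
piece 1:z — minimal
piece 2:y rests on {0:y}
piece 3:z rests on {1:z}
piece 4:x rests on {3:z}
piece 5:z rests on {4:x}
piece 6:y rests on {2:y}
piece 7:x rests on {5:z}
piece 8:y rests on {6:y}
piece 9:y rests on {8:y}
minimal pieces: {0:y, 1:z}
ways to finish when only these pieces remain (= sum over removing one remaining piece with nothing left below it):
  1 left: {7}→1  {9}→1
  2 left: {5,7}→1  {7,9}→2  {8,9}→1
  3 left: {4,5,7}→1  {5,7,9}→3  {6,8,9}→1  {7,8,9}→3
  4 left: {2,6,8,9}→1  {3,4,5,7}→1  {4,5,7,9}→4  {5,7,8,9}→6  {6,7,8,9}→4
  5 left: {0,2,6,8,9}→1  {1,3,4,5,7}→1  {2,6,7,8,9}→5  {3,4,5,7,9}→5  {4,5,7,8,9}→10  {5,6,7,8,9}→10
  6 left: {0,2,6,7,8,9}→6  {1,3,4,5,7,9}→6  {2,5,6,7,8,9}→15  {3,4,5,7,8,9}→15  {4,5,6,7,8,9}→20
  7 left: {0,2,5,6,7,8,9}→21  {1,3,4,5,7,8,9}→21  {2,4,5,6,7,8,9}→35  {3,4,5,6,7,8,9}→35
  8 left: {0,2,4,5,6,7,8,9}→56  {1,3,4,5,6,7,8,9}→56  {2,3,4,5,6,7,8,9}→70
  placing 0:y first → 126 extensions
  placing 1:z first → 126 extensions
total linear extensions = 252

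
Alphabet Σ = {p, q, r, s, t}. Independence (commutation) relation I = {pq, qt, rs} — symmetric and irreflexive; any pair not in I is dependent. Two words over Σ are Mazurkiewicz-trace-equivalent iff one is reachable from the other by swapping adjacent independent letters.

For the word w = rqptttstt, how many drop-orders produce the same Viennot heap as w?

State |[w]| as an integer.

#0=r has no predecessor
#1=q depends on [0:r]
#2=p depends on [0:r]
#3=t depends on [2:p]
#4=t depends on [3:t]
#5=t depends on [4:t]
#6=s depends on [1:q, 5:t]
#7=t depends on [6:s]
#8=t depends on [7:t]
sources: [0:r]
N(rest) = Σ N(rest − s) over sources s of rest; N(one piece) = 1:
  size 1 → [8]=1
  size 2 → [7,8]=1
  size 3 → [6,7,8]=1
  size 4 → [1,6,7,8]=1  [5,6,7,8]=1
  size 5 → [1,5,6,7,8]=2  [4,5,6,7,8]=1
  size 6 → [1,4,5,6,7,8]=3  [3,4,5,6,7,8]=1
  size 7 → [1,3,4,5,6,7,8]=4  [2,3,4,5,6,7,8]=1
  first=0(r) contributes 5

5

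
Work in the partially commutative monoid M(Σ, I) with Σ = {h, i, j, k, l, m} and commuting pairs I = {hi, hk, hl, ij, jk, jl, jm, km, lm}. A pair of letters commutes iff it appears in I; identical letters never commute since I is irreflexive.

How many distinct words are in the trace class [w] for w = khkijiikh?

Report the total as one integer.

0(k) covers ∅
1(h) covers ∅
2(k) covers 0:k
3(i) covers 2:k
4(j) covers 1:h
5(i) covers 3:i
6(i) covers 5:i
7(k) covers 6:i
8(h) covers 4:j
floor of heap: 0:k, 1:h
completions by unplaced set U, small U first (add the entries for U minus each lowest piece of U):
  |U|=1: {7}:1  {8}:1
  |U|=2: {4,8}:1  {6,7}:1  {7,8}:2
  |U|=3: {1,4,8}:1  {4,7,8}:3  {5,6,7}:1  {6,7,8}:3
  |U|=4: {1,4,7,8}:4  {3,5,6,7}:1  {4,6,7,8}:6  {5,6,7,8}:4
  |U|=5: {1,4,6,7,8}:10  {2,3,5,6,7}:1  {3,5,6,7,8}:5  {4,5,6,7,8}:10
  |U|=6: {0,2,3,5,6,7}:1  {1,4,5,6,7,8}:20  {2,3,5,6,7,8}:6  {3,4,5,6,7,8}:15
  |U|=7: {0,2,3,5,6,7,8}:7  {1,3,4,5,6,7,8}:35  {2,3,4,5,6,7,8}:21
  start at 0(k): 56
  start at 1(h): 28
sum over floor = 84

84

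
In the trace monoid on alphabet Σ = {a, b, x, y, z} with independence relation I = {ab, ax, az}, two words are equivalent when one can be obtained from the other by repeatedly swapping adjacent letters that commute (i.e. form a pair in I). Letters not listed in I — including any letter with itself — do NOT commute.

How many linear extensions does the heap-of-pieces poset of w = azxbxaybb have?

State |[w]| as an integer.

15

#0=a has no predecessor
#1=z has no predecessor
#2=x depends on [1:z]
#3=b depends on [2:x]
#4=x depends on [3:b]
#5=a depends on [0:a]
#6=y depends on [4:x, 5:a]
#7=b depends on [6:y]
#8=b depends on [7:b]
sources: [0:a, 1:z]
N(rest) = Σ N(rest − s) over sources s of rest; N(one piece) = 1:
  size 1 → [8]=1
  size 2 → [7,8]=1
  size 3 → [6,7,8]=1
  size 4 → [4,6,7,8]=1  [5,6,7,8]=1
  size 5 → [0,5,6,7,8]=1  [3,4,6,7,8]=1  [4,5,6,7,8]=2
  size 6 → [0,4,5,6,7,8]=3  [2,3,4,6,7,8]=1  [3,4,5,6,7,8]=3
  size 7 → [0,3,4,5,6,7,8]=6  [1,2,3,4,6,7,8]=1  [2,3,4,5,6,7,8]=4
  first=0(a) contributes 5
  first=1(z) contributes 10
|[w]| = 15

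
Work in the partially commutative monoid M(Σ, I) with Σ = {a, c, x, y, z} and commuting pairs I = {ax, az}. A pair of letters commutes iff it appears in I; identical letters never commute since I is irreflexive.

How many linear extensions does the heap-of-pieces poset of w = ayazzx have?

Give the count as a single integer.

4

drop 0:a onto floor
drop 1:y onto {0:a}
drop 2:a onto {1:y}
drop 3:z onto {1:y}
drop 4:z onto {3:z}
drop 5:x onto {4:z}
ground layer = {0:a}
drop-orders for the pieces not yet dropped (sum over which currently-grounded one goes next):
  1 to go: {2} 1  {5} 1
  2 to go: {2,5} 2  {4,5} 1
  3 to go: {2,4,5} 3  {3,4,5} 1
  4 to go: {2,3,4,5} 4
  if 0:a drops first: 4 orders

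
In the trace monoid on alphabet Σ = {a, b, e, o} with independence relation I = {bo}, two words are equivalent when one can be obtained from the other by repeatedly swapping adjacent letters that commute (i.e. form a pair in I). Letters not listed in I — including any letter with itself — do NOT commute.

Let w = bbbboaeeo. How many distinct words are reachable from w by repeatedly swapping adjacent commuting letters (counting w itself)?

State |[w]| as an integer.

5

#0=b has no predecessor
#1=b depends on [0:b]
#2=b depends on [1:b]
#3=b depends on [2:b]
#4=o has no predecessor
#5=a depends on [3:b, 4:o]
#6=e depends on [5:a]
#7=e depends on [6:e]
#8=o depends on [7:e]
sources: [0:b, 4:o]
N(rest) = Σ N(rest − s) over sources s of rest; N(one piece) = 1:
  size 1 → [8]=1
  size 2 → [7,8]=1
  size 3 → [6,7,8]=1
  size 4 → [5,6,7,8]=1
  size 5 → [3,5,6,7,8]=1  [4,5,6,7,8]=1
  size 6 → [2,3,5,6,7,8]=1  [3,4,5,6,7,8]=2
  size 7 → [1,2,3,5,6,7,8]=1  [2,3,4,5,6,7,8]=3
  first=0(b) contributes 4
  first=4(o) contributes 1
|[w]| = 5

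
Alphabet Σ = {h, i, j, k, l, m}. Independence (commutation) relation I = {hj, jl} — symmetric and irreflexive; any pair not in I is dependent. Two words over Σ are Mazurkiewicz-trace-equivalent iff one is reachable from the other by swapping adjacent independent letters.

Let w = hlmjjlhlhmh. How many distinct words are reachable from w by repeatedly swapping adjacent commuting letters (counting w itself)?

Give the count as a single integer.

0(h) covers ∅
1(l) covers 0:h
2(m) covers 1:l
3(j) covers 2:m
4(j) covers 3:j
5(l) covers 2:m
6(h) covers 5:l
7(l) covers 6:h
8(h) covers 7:l
9(m) covers 4:j, 8:h
10(h) covers 9:m
floor of heap: 0:h
completions by unplaced set U, small U first (add the entries for U minus each lowest piece of U):
  |U|=1: {10}:1
  |U|=2: {9,10}:1
  |U|=3: {4,9,10}:1  {8,9,10}:1
  |U|=4: {3,4,9,10}:1  {4,8,9,10}:2  {7,8,9,10}:1
  |U|=5: {3,4,8,9,10}:3  {4,7,8,9,10}:3  {6,7,8,9,10}:1
  |U|=6: {3,4,7,8,9,10}:6  {4,6,7,8,9,10}:4  {5,6,7,8,9,10}:1
  |U|=7: {3,4,6,7,8,9,10}:10  {4,5,6,7,8,9,10}:5
  |U|=8: {3,4,5,6,7,8,9,10}:15
  |U|=9: {2,3,4,5,6,7,8,9,10}:15
  start at 0(h): 15

15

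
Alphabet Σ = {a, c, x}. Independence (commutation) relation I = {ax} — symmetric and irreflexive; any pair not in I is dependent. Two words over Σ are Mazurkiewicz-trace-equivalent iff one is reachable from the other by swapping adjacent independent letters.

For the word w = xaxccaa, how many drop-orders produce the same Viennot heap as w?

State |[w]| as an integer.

3

0(x) covers ∅
1(a) covers ∅
2(x) covers 0:x
3(c) covers 1:a, 2:x
4(c) covers 3:c
5(a) covers 4:c
6(a) covers 5:a
floor of heap: 0:x, 1:a
completions by unplaced set U, small U first (add the entries for U minus each lowest piece of U):
  |U|=1: {6}:1
  |U|=2: {5,6}:1
  |U|=3: {4,5,6}:1
  |U|=4: {3,4,5,6}:1
  |U|=5: {1,3,4,5,6}:1  {2,3,4,5,6}:1
  start at 0(x): 2
  start at 1(a): 1
sum over floor = 3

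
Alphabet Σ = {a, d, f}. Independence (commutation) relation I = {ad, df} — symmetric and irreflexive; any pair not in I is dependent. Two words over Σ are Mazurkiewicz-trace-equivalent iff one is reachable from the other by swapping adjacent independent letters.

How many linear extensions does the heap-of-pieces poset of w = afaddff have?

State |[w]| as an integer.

0(a) covers ∅
1(f) covers 0:a
2(a) covers 1:f
3(d) covers ∅
4(d) covers 3:d
5(f) covers 2:a
6(f) covers 5:f
floor of heap: 0:a, 3:d
completions by unplaced set U, small U first (add the entries for U minus each lowest piece of U):
  |U|=1: {4}:1  {6}:1
  |U|=2: {3,4}:1  {4,6}:2  {5,6}:1
  |U|=3: {2,5,6}:1  {3,4,6}:3  {4,5,6}:3
  |U|=4: {1,2,5,6}:1  {2,4,5,6}:4  {3,4,5,6}:6
  |U|=5: {0,1,2,5,6}:1  {1,2,4,5,6}:5  {2,3,4,5,6}:10
  start at 0(a): 15
  start at 3(d): 6
sum over floor = 21

21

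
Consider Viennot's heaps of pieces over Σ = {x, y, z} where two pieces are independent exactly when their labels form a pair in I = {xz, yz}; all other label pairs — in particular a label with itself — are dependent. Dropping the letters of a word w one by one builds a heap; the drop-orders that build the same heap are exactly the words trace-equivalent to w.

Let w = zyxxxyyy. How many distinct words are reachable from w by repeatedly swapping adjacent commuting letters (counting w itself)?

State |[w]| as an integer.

8

drop 0:z onto floor
drop 1:y onto floor
drop 2:x onto {1:y}
drop 3:x onto {2:x}
drop 4:x onto {3:x}
drop 5:y onto {4:x}
drop 6:y onto {5:y}
drop 7:y onto {6:y}
ground layer = {0:z, 1:y}
drop-orders for the pieces not yet dropped (sum over which currently-grounded one goes next):
  1 to go: {0} 1  {7} 1
  2 to go: {0,7} 2  {6,7} 1
  3 to go: {0,6,7} 3  {5,6,7} 1
  4 to go: {0,5,6,7} 4  {4,5,6,7} 1
  5 to go: {0,4,5,6,7} 5  {3,4,5,6,7} 1
  6 to go: {0,3,4,5,6,7} 6  {2,3,4,5,6,7} 1
  if 0:z drops first: 1 orders
  if 1:y drops first: 7 orders
heap linearizations: 8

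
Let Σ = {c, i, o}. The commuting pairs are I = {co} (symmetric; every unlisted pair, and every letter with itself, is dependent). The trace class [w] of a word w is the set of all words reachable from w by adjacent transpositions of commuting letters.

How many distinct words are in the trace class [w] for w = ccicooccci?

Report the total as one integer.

15

0(c) covers ∅
1(c) covers 0:c
2(i) covers 1:c
3(c) covers 2:i
4(o) covers 2:i
5(o) covers 4:o
6(c) covers 3:c
7(c) covers 6:c
8(c) covers 7:c
9(i) covers 5:o, 8:c
floor of heap: 0:c
completions by unplaced set U, small U first (add the entries for U minus each lowest piece of U):
  |U|=1: {9}:1
  |U|=2: {5,9}:1  {8,9}:1
  |U|=3: {4,5,9}:1  {5,8,9}:2  {7,8,9}:1
  |U|=4: {4,5,8,9}:3  {5,7,8,9}:3  {6,7,8,9}:1
  |U|=5: {3,6,7,8,9}:1  {4,5,7,8,9}:6  {5,6,7,8,9}:4
  |U|=6: {3,5,6,7,8,9}:5  {4,5,6,7,8,9}:10
  |U|=7: {3,4,5,6,7,8,9}:15
  |U|=8: {2,3,4,5,6,7,8,9}:15
  start at 0(c): 15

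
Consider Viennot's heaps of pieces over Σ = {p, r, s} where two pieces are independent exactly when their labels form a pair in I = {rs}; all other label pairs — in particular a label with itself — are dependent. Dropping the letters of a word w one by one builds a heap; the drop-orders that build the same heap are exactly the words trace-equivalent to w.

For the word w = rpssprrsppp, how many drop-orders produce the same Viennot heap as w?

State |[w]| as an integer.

3

#0=r has no predecessor
#1=p depends on [0:r]
#2=s depends on [1:p]
#3=s depends on [2:s]
#4=p depends on [3:s]
#5=r depends on [4:p]
#6=r depends on [5:r]
#7=s depends on [4:p]
#8=p depends on [6:r, 7:s]
#9=p depends on [8:p]
#10=p depends on [9:p]
sources: [0:r]
N(rest) = Σ N(rest − s) over sources s of rest; N(one piece) = 1:
  size 1 → [10]=1
  size 2 → [9,10]=1
  size 3 → [8,9,10]=1
  size 4 → [6,8,9,10]=1  [7,8,9,10]=1
  size 5 → [5,6,8,9,10]=1  [6,7,8,9,10]=2
  size 6 → [5,6,7,8,9,10]=3
  size 7 → [4,5,6,7,8,9,10]=3
  size 8 → [3,4,5,6,7,8,9,10]=3
  size 9 → [2,3,4,5,6,7,8,9,10]=3
  first=0(r) contributes 3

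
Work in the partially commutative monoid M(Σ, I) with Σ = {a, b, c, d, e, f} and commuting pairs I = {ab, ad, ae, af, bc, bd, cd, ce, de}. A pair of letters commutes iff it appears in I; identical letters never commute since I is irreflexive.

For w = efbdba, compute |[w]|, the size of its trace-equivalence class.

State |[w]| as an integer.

#0=e has no predecessor
#1=f depends on [0:e]
#2=b depends on [1:f]
#3=d depends on [1:f]
#4=b depends on [2:b]
#5=a has no predecessor
sources: [0:e, 5:a]
N(rest) = Σ N(rest − s) over sources s of rest; N(one piece) = 1:
  size 1 → [3]=1  [4]=1  [5]=1
  size 2 → [2,4]=1  [3,4]=2  [3,5]=2  [4,5]=2
  size 3 → [2,3,4]=3  [2,4,5]=3  [3,4,5]=6
  size 4 → [1,2,3,4]=3  [2,3,4,5]=12
  first=0(e) contributes 15
  first=5(a) contributes 3
|[w]| = 18

18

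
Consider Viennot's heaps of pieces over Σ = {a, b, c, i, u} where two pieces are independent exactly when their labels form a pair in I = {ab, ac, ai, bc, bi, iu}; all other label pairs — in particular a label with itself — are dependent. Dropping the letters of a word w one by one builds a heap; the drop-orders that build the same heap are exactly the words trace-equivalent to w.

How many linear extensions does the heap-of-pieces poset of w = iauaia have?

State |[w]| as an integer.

15

0(i) covers ∅
1(a) covers ∅
2(u) covers 1:a
3(a) covers 2:u
4(i) covers 0:i
5(a) covers 3:a
floor of heap: 0:i, 1:a
completions by unplaced set U, small U first (add the entries for U minus each lowest piece of U):
  |U|=1: {4}:1  {5}:1
  |U|=2: {0,4}:1  {3,5}:1  {4,5}:2
  |U|=3: {0,4,5}:3  {2,3,5}:1  {3,4,5}:3
  |U|=4: {0,3,4,5}:6  {1,2,3,5}:1  {2,3,4,5}:4
  start at 0(i): 5
  start at 1(a): 10
sum over floor = 15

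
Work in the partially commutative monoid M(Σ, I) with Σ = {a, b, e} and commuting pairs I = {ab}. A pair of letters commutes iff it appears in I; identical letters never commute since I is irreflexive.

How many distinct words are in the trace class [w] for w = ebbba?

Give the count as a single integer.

4

drop 0:e onto floor
drop 1:b onto {0:e}
drop 2:b onto {1:b}
drop 3:b onto {2:b}
drop 4:a onto {0:e}
ground layer = {0:e}
drop-orders for the pieces not yet dropped (sum over which currently-grounded one goes next):
  1 to go: {3} 1  {4} 1
  2 to go: {2,3} 1  {3,4} 2
  3 to go: {1,2,3} 1  {2,3,4} 3
  if 0:e drops first: 4 orders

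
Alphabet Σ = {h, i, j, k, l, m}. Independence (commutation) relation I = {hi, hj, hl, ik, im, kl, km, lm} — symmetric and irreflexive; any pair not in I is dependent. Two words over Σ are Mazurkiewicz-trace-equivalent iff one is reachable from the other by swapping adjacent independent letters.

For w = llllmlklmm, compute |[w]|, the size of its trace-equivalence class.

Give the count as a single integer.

drop 0:l onto floor
drop 1:l onto {0:l}
drop 2:l onto {1:l}
drop 3:l onto {2:l}
drop 4:m onto floor
drop 5:l onto {3:l}
drop 6:k onto floor
drop 7:l onto {5:l}
drop 8:m onto {4:m}
drop 9:m onto {8:m}
ground layer = {0:l, 4:m, 6:k}
drop-orders for the pieces not yet dropped (sum over which currently-grounded one goes next):
  1 to go: {6} 1  {7} 1  {9} 1
  2 to go: {5,7} 1  {6,7} 2  {6,9} 2  {7,9} 2  {8,9} 1
  3 to go: {3,5,7} 1  {4,8,9} 1  {5,6,7} 3  {5,7,9} 3  {6,7,9} 6  {6,8,9} 3  {7,8,9} 3
  4 to go: {2,3,5,7} 1  {3,5,6,7} 4  {3,5,7,9} 4  {4,6,8,9} 4  {4,7,8,9} 4  {5,6,7,9} 12  {5,7,8,9} 6  {6,7,8,9} 12
  5 to go: {1,2,3,5,7} 1  {2,3,5,6,7} 5  {2,3,5,7,9} 5  {3,5,6,7,9} 20  {3,5,7,8,9} 10  {4,5,7,8,9} 10  {4,6,7,8,9} 20  {5,6,7,8,9} 30
  6 to go: {0,1,2,3,5,7} 1  {1,2,3,5,6,7} 6  {1,2,3,5,7,9} 6  {2,3,5,6,7,9} 30  {2,3,5,7,8,9} 15  {3,4,5,7,8,9} 20  {3,5,6,7,8,9} 60  {4,5,6,7,8,9} 60
  7 to go: {0,1,2,3,5,6,7} 7  {0,1,2,3,5,7,9} 7  {1,2,3,5,6,7,9} 42  {1,2,3,5,7,8,9} 21  {2,3,4,5,7,8,9} 35  {2,3,5,6,7,8,9} 105  {3,4,5,6,7,8,9} 140
  8 to go: {0,1,2,3,5,6,7,9} 56  {0,1,2,3,5,7,8,9} 28  {1,2,3,4,5,7,8,9} 56  {1,2,3,5,6,7,8,9} 168  {2,3,4,5,6,7,8,9} 280
  if 0:l drops first: 504 orders
  if 4:m drops first: 252 orders
  if 6:k drops first: 84 orders
heap linearizations: 840

840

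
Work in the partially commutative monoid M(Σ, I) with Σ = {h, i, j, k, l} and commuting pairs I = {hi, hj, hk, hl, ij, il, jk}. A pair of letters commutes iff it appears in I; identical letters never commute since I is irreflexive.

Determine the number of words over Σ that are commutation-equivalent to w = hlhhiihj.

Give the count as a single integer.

0(h) covers ∅
1(l) covers ∅
2(h) covers 0:h
3(h) covers 2:h
4(i) covers ∅
5(i) covers 4:i
6(h) covers 3:h
7(j) covers 1:l
floor of heap: 0:h, 1:l, 4:i
completions by unplaced set U, small U first (add the entries for U minus each lowest piece of U):
  |U|=1: {5}:1  {6}:1  {7}:1
  |U|=2: {1,7}:1  {3,6}:1  {4,5}:1  {5,6}:2  {5,7}:2  {6,7}:2
  |U|=3: {1,5,7}:3  {1,6,7}:3  {2,3,6}:1  {3,5,6}:3  {3,6,7}:3  {4,5,6}:3  {4,5,7}:3  {5,6,7}:6
  |U|=4: {0,2,3,6}:1  {1,3,6,7}:6  {1,4,5,7}:6  {1,5,6,7}:12  {2,3,5,6}:4  {2,3,6,7}:4  {3,4,5,6}:6  {3,5,6,7}:12  {4,5,6,7}:12
  |U|=5: {0,2,3,5,6}:5  {0,2,3,6,7}:5  {1,2,3,6,7}:10  {1,3,5,6,7}:30  {1,4,5,6,7}:30  {2,3,4,5,6}:10  {2,3,5,6,7}:20  {3,4,5,6,7}:30
  |U|=6: {0,1,2,3,6,7}:15  {0,2,3,4,5,6}:15  {0,2,3,5,6,7}:30  {1,2,3,5,6,7}:60  {1,3,4,5,6,7}:90  {2,3,4,5,6,7}:60
  start at 0(h): 210
  start at 1(l): 105
  start at 4(i): 105
sum over floor = 420

420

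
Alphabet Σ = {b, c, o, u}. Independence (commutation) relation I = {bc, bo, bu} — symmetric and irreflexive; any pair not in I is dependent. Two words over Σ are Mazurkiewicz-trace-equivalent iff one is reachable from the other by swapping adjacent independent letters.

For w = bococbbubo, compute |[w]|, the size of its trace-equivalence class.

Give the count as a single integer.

0(b) covers ∅
1(o) covers ∅
2(c) covers 1:o
3(o) covers 2:c
4(c) covers 3:o
5(b) covers 0:b
6(b) covers 5:b
7(u) covers 4:c
8(b) covers 6:b
9(o) covers 7:u
floor of heap: 0:b, 1:o
completions by unplaced set U, small U first (add the entries for U minus each lowest piece of U):
  |U|=1: {8}:1  {9}:1
  |U|=2: {6,8}:1  {7,9}:1  {8,9}:2
  |U|=3: {4,7,9}:1  {5,6,8}:1  {6,8,9}:3  {7,8,9}:3
  |U|=4: {0,5,6,8}:1  {3,4,7,9}:1  {4,7,8,9}:4  {5,6,8,9}:4  {6,7,8,9}:6
  |U|=5: {0,5,6,8,9}:5  {2,3,4,7,9}:1  {3,4,7,8,9}:5  {4,6,7,8,9}:10  {5,6,7,8,9}:10
  |U|=6: {0,5,6,7,8,9}:15  {1,2,3,4,7,9}:1  {2,3,4,7,8,9}:6  {3,4,6,7,8,9}:15  {4,5,6,7,8,9}:20
  |U|=7: {0,4,5,6,7,8,9}:35  {1,2,3,4,7,8,9}:7  {2,3,4,6,7,8,9}:21  {3,4,5,6,7,8,9}:35
  |U|=8: {0,3,4,5,6,7,8,9}:70  {1,2,3,4,6,7,8,9}:28  {2,3,4,5,6,7,8,9}:56
  start at 0(b): 84
  start at 1(o): 126
sum over floor = 210

210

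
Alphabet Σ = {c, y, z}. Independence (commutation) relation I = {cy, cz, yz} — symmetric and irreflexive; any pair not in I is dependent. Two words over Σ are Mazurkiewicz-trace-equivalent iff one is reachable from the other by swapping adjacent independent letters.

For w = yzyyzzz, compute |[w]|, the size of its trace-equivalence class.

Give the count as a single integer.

0(y) covers ∅
1(z) covers ∅
2(y) covers 0:y
3(y) covers 2:y
4(z) covers 1:z
5(z) covers 4:z
6(z) covers 5:z
floor of heap: 0:y, 1:z
completions by unplaced set U, small U first (add the entries for U minus each lowest piece of U):
  |U|=1: {3}:1  {6}:1
  |U|=2: {2,3}:1  {3,6}:2  {5,6}:1
  |U|=3: {0,2,3}:1  {2,3,6}:3  {3,5,6}:3  {4,5,6}:1
  |U|=4: {0,2,3,6}:4  {1,4,5,6}:1  {2,3,5,6}:6  {3,4,5,6}:4
  |U|=5: {0,2,3,5,6}:10  {1,3,4,5,6}:5  {2,3,4,5,6}:10
  start at 0(y): 15
  start at 1(z): 20
sum over floor = 35

35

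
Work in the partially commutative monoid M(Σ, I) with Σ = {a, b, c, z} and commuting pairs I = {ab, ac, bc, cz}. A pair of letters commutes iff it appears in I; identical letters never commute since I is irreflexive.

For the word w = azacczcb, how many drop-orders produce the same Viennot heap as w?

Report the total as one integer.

0(a) covers ∅
1(z) covers 0:a
2(a) covers 1:z
3(c) covers ∅
4(c) covers 3:c
5(z) covers 2:a
6(c) covers 4:c
7(b) covers 5:z
floor of heap: 0:a, 3:c
completions by unplaced set U, small U first (add the entries for U minus each lowest piece of U):
  |U|=1: {6}:1  {7}:1
  |U|=2: {4,6}:1  {5,7}:1  {6,7}:2
  |U|=3: {2,5,7}:1  {3,4,6}:1  {4,6,7}:3  {5,6,7}:3
  |U|=4: {1,2,5,7}:1  {2,5,6,7}:4  {3,4,6,7}:4  {4,5,6,7}:6
  |U|=5: {0,1,2,5,7}:1  {1,2,5,6,7}:5  {2,4,5,6,7}:10  {3,4,5,6,7}:10
  |U|=6: {0,1,2,5,6,7}:6  {1,2,4,5,6,7}:15  {2,3,4,5,6,7}:20
  start at 0(a): 35
  start at 3(c): 21
sum over floor = 56

56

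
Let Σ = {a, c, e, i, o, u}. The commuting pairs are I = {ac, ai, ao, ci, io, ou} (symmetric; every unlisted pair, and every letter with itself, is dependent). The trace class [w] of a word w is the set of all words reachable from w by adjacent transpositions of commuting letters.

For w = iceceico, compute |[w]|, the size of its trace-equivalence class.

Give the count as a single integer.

0(i) covers ∅
1(c) covers ∅
2(e) covers 0:i, 1:c
3(c) covers 2:e
4(e) covers 3:c
5(i) covers 4:e
6(c) covers 4:e
7(o) covers 6:c
floor of heap: 0:i, 1:c
completions by unplaced set U, small U first (add the entries for U minus each lowest piece of U):
  |U|=1: {5}:1  {7}:1
  |U|=2: {5,7}:2  {6,7}:1
  |U|=3: {5,6,7}:3
  |U|=4: {4,5,6,7}:3
  |U|=5: {3,4,5,6,7}:3
  |U|=6: {2,3,4,5,6,7}:3
  start at 0(i): 3
  start at 1(c): 3
sum over floor = 6

6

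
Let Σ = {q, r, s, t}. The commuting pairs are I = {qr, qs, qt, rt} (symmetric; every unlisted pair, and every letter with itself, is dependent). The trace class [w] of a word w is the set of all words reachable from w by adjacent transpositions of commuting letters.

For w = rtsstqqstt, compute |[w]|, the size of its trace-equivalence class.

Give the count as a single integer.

90

#0=r has no predecessor
#1=t has no predecessor
#2=s depends on [0:r, 1:t]
#3=s depends on [2:s]
#4=t depends on [3:s]
#5=q has no predecessor
#6=q depends on [5:q]
#7=s depends on [4:t]
#8=t depends on [7:s]
#9=t depends on [8:t]
sources: [0:r, 1:t, 5:q]
N(rest) = Σ N(rest − s) over sources s of rest; N(one piece) = 1:
  size 1 → [6]=1  [9]=1
  size 2 → [5,6]=1  [6,9]=2  [8,9]=1
  size 3 → [5,6,9]=3  [6,8,9]=3  [7,8,9]=1
  size 4 → [4,7,8,9]=1  [5,6,8,9]=6  [6,7,8,9]=4
  size 5 → [3,4,7,8,9]=1  [4,6,7,8,9]=5  [5,6,7,8,9]=10
  size 6 → [2,3,4,7,8,9]=1  [3,4,6,7,8,9]=6  [4,5,6,7,8,9]=15
  size 7 → [0,2,3,4,7,8,9]=1  [1,2,3,4,7,8,9]=1  [2,3,4,6,7,8,9]=7  [3,4,5,6,7,8,9]=21
  size 8 → [0,1,2,3,4,7,8,9]=2  [0,2,3,4,6,7,8,9]=8  [1,2,3,4,6,7,8,9]=8  [2,3,4,5,6,7,8,9]=28
  first=0(r) contributes 36
  first=1(t) contributes 36
  first=5(q) contributes 18
|[w]| = 90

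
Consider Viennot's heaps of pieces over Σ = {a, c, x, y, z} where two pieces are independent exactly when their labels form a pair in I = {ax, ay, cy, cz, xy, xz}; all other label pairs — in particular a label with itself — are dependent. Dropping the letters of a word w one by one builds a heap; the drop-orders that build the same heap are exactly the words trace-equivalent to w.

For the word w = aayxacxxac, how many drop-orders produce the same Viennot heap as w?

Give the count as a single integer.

120

drop 0:a onto floor
drop 1:a onto {0:a}
drop 2:y onto floor
drop 3:x onto floor
drop 4:a onto {1:a}
drop 5:c onto {3:x, 4:a}
drop 6:x onto {5:c}
drop 7:x onto {6:x}
drop 8:a onto {5:c}
drop 9:c onto {7:x, 8:a}
ground layer = {0:a, 2:y, 3:x}
drop-orders for the pieces not yet dropped (sum over which currently-grounded one goes next):
  1 to go: {2} 1  {9} 1
  2 to go: {2,9} 2  {7,9} 1  {8,9} 1
  3 to go: {2,7,9} 3  {2,8,9} 3  {6,7,9} 1  {7,8,9} 2
  4 to go: {2,6,7,9} 4  {2,7,8,9} 8  {6,7,8,9} 3
  5 to go: {2,6,7,8,9} 15  {5,6,7,8,9} 3
  6 to go: {2,5,6,7,8,9} 18  {3,5,6,7,8,9} 3  {4,5,6,7,8,9} 3
  7 to go: {1,4,5,6,7,8,9} 3  {2,3,5,6,7,8,9} 21  {2,4,5,6,7,8,9} 21  {3,4,5,6,7,8,9} 6
  8 to go: {0,1,4,5,6,7,8,9} 3  {1,2,4,5,6,7,8,9} 24  {1,3,4,5,6,7,8,9} 9  {2,3,4,5,6,7,8,9} 48
  if 0:a drops first: 81 orders
  if 2:y drops first: 12 orders
  if 3:x drops first: 27 orders
heap linearizations: 120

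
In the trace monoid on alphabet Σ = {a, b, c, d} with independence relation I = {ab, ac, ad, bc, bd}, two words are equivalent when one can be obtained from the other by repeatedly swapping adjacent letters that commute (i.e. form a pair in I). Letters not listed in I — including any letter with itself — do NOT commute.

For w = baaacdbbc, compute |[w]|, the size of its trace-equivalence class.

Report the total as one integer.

0(b) covers ∅
1(a) covers ∅
2(a) covers 1:a
3(a) covers 2:a
4(c) covers ∅
5(d) covers 4:c
6(b) covers 0:b
7(b) covers 6:b
8(c) covers 5:d
floor of heap: 0:b, 1:a, 4:c
completions by unplaced set U, small U first (add the entries for U minus each lowest piece of U):
  |U|=1: {3}:1  {7}:1  {8}:1
  |U|=2: {2,3}:1  {3,7}:2  {3,8}:2  {5,8}:1  {6,7}:1  {7,8}:2
  |U|=3: {0,6,7}:1  {1,2,3}:1  {2,3,7}:3  {2,3,8}:3  {3,5,8}:3  {3,6,7}:3  {3,7,8}:6  {4,5,8}:1  {5,7,8}:3  {6,7,8}:3
  |U|=4: {0,3,6,7}:4  {0,6,7,8}:4  {1,2,3,7}:4  {1,2,3,8}:4  {2,3,5,8}:6  {2,3,6,7}:6  {2,3,7,8}:12  {3,4,5,8}:4  {3,5,7,8}:12  {3,6,7,8}:12  {4,5,7,8}:4  {5,6,7,8}:6
  |U|=5: {0,2,3,6,7}:10  {0,3,6,7,8}:20  {0,5,6,7,8}:10  {1,2,3,5,8}:10  {1,2,3,6,7}:10  {1,2,3,7,8}:20  {2,3,4,5,8}:10  {2,3,5,7,8}:30  {2,3,6,7,8}:30  {3,4,5,7,8}:20  {3,5,6,7,8}:30  {4,5,6,7,8}:10
  |U|=6: {0,1,2,3,6,7}:20  {0,2,3,6,7,8}:60  {0,3,5,6,7,8}:60  {0,4,5,6,7,8}:20  {1,2,3,4,5,8}:20  {1,2,3,5,7,8}:60  {1,2,3,6,7,8}:60  {2,3,4,5,7,8}:60  {2,3,5,6,7,8}:90  {3,4,5,6,7,8}:60
  |U|=7: {0,1,2,3,6,7,8}:140  {0,2,3,5,6,7,8}:210  {0,3,4,5,6,7,8}:140  {1,2,3,4,5,7,8}:140  {1,2,3,5,6,7,8}:210  {2,3,4,5,6,7,8}:210
  start at 0(b): 560
  start at 1(a): 560
  start at 4(c): 560
sum over floor = 1680

1680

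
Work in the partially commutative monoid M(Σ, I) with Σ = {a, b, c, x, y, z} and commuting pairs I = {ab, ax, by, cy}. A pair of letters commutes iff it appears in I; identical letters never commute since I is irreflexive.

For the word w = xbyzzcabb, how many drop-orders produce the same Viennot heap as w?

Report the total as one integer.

6

drop 0:x onto floor
drop 1:b onto {0:x}
drop 2:y onto {0:x}
drop 3:z onto {1:b, 2:y}
drop 4:z onto {3:z}
drop 5:c onto {4:z}
drop 6:a onto {5:c}
drop 7:b onto {5:c}
drop 8:b onto {7:b}
ground layer = {0:x}
drop-orders for the pieces not yet dropped (sum over which currently-grounded one goes next):
  1 to go: {6} 1  {8} 1
  2 to go: {6,8} 2  {7,8} 1
  3 to go: {6,7,8} 3
  4 to go: {5,6,7,8} 3
  5 to go: {4,5,6,7,8} 3
  6 to go: {3,4,5,6,7,8} 3
  7 to go: {1,3,4,5,6,7,8} 3  {2,3,4,5,6,7,8} 3
  if 0:x drops first: 6 orders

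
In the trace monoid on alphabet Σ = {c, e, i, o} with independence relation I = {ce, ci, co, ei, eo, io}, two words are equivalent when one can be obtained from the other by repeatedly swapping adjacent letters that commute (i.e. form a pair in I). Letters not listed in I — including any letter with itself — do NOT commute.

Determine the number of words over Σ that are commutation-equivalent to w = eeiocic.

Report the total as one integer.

630

0(e) covers ∅
1(e) covers 0:e
2(i) covers ∅
3(o) covers ∅
4(c) covers ∅
5(i) covers 2:i
6(c) covers 4:c
floor of heap: 0:e, 2:i, 3:o, 4:c
completions by unplaced set U, small U first (add the entries for U minus each lowest piece of U):
  |U|=1: {1}:1  {3}:1  {5}:1  {6}:1
  |U|=2: {0,1}:1  {1,3}:2  {1,5}:2  {1,6}:2  {2,5}:1  {3,5}:2  {3,6}:2  {4,6}:1  {5,6}:2
  |U|=3: {0,1,3}:3  {0,1,5}:3  {0,1,6}:3  {1,2,5}:3  {1,3,5}:6  {1,3,6}:6  {1,4,6}:3  {1,5,6}:6  {2,3,5}:3  {2,5,6}:3  {3,4,6}:3  {3,5,6}:6  {4,5,6}:3
  |U|=4: {0,1,2,5}:6  {0,1,3,5}:12  {0,1,3,6}:12  {0,1,4,6}:6  {0,1,5,6}:12  {1,2,3,5}:12  {1,2,5,6}:12  {1,3,4,6}:12  {1,3,5,6}:24  {1,4,5,6}:12  {2,3,5,6}:12  {2,4,5,6}:6  {3,4,5,6}:12
  |U|=5: {0,1,2,3,5}:30  {0,1,2,5,6}:30  {0,1,3,4,6}:30  {0,1,3,5,6}:60  {0,1,4,5,6}:30  {1,2,3,5,6}:60  {1,2,4,5,6}:30  {1,3,4,5,6}:60  {2,3,4,5,6}:30
  start at 0(e): 180
  start at 2(i): 180
  start at 3(o): 90
  start at 4(c): 180
sum over floor = 630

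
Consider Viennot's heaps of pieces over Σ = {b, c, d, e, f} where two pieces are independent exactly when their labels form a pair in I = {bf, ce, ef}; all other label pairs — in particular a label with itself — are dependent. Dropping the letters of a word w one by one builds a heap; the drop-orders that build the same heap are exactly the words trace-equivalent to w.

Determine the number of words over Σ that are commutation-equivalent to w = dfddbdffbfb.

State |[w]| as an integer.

10

piece 0:d — minimal
piece 1:f rests on {0:d}
piece 2:d rests on {1:f}
piece 3:d rests on {2:d}
piece 4:b rests on {3:d}
piece 5:d rests on {4:b}
piece 6:f rests on {5:d}
piece 7:f rests on {6:f}
piece 8:b rests on {5:d}
piece 9:f rests on {7:f}
piece 10:b rests on {8:b}
minimal pieces: {0:d}
ways to finish when only these pieces remain (= sum over removing one remaining piece with nothing left below it):
  1 left: {9}→1  {10}→1
  2 left: {7,9}→1  {8,10}→1  {9,10}→2
  3 left: {6,7,9}→1  {7,9,10}→3  {8,9,10}→3
  4 left: {6,7,9,10}→4  {7,8,9,10}→6
  5 left: {6,7,8,9,10}→10
  6 left: {5,6,7,8,9,10}→10
  7 left: {4,5,6,7,8,9,10}→10
  8 left: {3,4,5,6,7,8,9,10}→10
  9 left: {2,3,4,5,6,7,8,9,10}→10
  placing 0:d first → 10 extensions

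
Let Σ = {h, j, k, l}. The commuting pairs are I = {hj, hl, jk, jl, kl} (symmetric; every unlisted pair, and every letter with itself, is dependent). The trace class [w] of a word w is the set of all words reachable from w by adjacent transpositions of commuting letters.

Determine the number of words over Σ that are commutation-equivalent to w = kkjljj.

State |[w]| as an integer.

60

0(k) covers ∅
1(k) covers 0:k
2(j) covers ∅
3(l) covers ∅
4(j) covers 2:j
5(j) covers 4:j
floor of heap: 0:k, 2:j, 3:l
completions by unplaced set U, small U first (add the entries for U minus each lowest piece of U):
  |U|=1: {1}:1  {3}:1  {5}:1
  |U|=2: {0,1}:1  {1,3}:2  {1,5}:2  {3,5}:2  {4,5}:1
  |U|=3: {0,1,3}:3  {0,1,5}:3  {1,3,5}:6  {1,4,5}:3  {2,4,5}:1  {3,4,5}:3
  |U|=4: {0,1,3,5}:12  {0,1,4,5}:6  {1,2,4,5}:4  {1,3,4,5}:12  {2,3,4,5}:4
  start at 0(k): 20
  start at 2(j): 30
  start at 3(l): 10
sum over floor = 60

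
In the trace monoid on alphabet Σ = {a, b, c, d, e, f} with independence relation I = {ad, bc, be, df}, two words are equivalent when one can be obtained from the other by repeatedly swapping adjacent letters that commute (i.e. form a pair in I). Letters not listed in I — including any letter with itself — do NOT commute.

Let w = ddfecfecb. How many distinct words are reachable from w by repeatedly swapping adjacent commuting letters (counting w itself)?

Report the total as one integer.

drop 0:d onto floor
drop 1:d onto {0:d}
drop 2:f onto floor
drop 3:e onto {1:d, 2:f}
drop 4:c onto {3:e}
drop 5:f onto {4:c}
drop 6:e onto {5:f}
drop 7:c onto {6:e}
drop 8:b onto {5:f}
ground layer = {0:d, 2:f}
drop-orders for the pieces not yet dropped (sum over which currently-grounded one goes next):
  1 to go: {7} 1  {8} 1
  2 to go: {6,7} 1  {7,8} 2
  3 to go: {6,7,8} 3
  4 to go: {5,6,7,8} 3
  5 to go: {4,5,6,7,8} 3
  6 to go: {3,4,5,6,7,8} 3
  7 to go: {1,3,4,5,6,7,8} 3  {2,3,4,5,6,7,8} 3
  if 0:d drops first: 6 orders
  if 2:f drops first: 3 orders
heap linearizations: 9

9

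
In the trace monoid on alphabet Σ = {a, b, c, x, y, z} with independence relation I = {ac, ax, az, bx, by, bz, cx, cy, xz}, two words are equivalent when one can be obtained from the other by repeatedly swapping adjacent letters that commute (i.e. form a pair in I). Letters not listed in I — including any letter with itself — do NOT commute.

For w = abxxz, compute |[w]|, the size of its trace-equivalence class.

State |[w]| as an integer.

drop 0:a onto floor
drop 1:b onto {0:a}
drop 2:x onto floor
drop 3:x onto {2:x}
drop 4:z onto floor
ground layer = {0:a, 2:x, 4:z}
drop-orders for the pieces not yet dropped (sum over which currently-grounded one goes next):
  1 to go: {1} 1  {3} 1  {4} 1
  2 to go: {0,1} 1  {1,3} 2  {1,4} 2  {2,3} 1  {3,4} 2
  3 to go: {0,1,3} 3  {0,1,4} 3  {1,2,3} 3  {1,3,4} 6  {2,3,4} 3
  if 0:a drops first: 12 orders
  if 2:x drops first: 12 orders
  if 4:z drops first: 6 orders
heap linearizations: 30

30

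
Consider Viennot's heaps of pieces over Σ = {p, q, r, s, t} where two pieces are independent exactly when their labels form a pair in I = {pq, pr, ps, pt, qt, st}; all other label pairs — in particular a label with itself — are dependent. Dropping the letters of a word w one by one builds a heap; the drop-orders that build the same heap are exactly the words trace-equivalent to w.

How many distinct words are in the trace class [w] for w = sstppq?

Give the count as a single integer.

60

#0=s has no predecessor
#1=s depends on [0:s]
#2=t has no predecessor
#3=p has no predecessor
#4=p depends on [3:p]
#5=q depends on [1:s]
sources: [0:s, 2:t, 3:p]
N(rest) = Σ N(rest − s) over sources s of rest; N(one piece) = 1:
  size 1 → [2]=1  [4]=1  [5]=1
  size 2 → [1,5]=1  [2,4]=2  [2,5]=2  [3,4]=1  [4,5]=2
  size 3 → [0,1,5]=1  [1,2,5]=3  [1,4,5]=3  [2,3,4]=3  [2,4,5]=6  [3,4,5]=3
  size 4 → [0,1,2,5]=4  [0,1,4,5]=4  [1,2,4,5]=12  [1,3,4,5]=6  [2,3,4,5]=12
  first=0(s) contributes 30
  first=2(t) contributes 10
  first=3(p) contributes 20
|[w]| = 60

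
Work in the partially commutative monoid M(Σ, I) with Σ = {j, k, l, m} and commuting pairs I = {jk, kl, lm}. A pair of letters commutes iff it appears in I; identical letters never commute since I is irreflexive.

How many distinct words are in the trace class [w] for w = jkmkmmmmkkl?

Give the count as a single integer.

19

drop 0:j onto floor
drop 1:k onto floor
drop 2:m onto {0:j, 1:k}
drop 3:k onto {2:m}
drop 4:m onto {3:k}
drop 5:m onto {4:m}
drop 6:m onto {5:m}
drop 7:m onto {6:m}
drop 8:k onto {7:m}
drop 9:k onto {8:k}
drop 10:l onto {0:j}
ground layer = {0:j, 1:k}
drop-orders for the pieces not yet dropped (sum over which currently-grounded one goes next):
  1 to go: {9} 1  {10} 1
  2 to go: {8,9} 1  {9,10} 2
  3 to go: {7,8,9} 1  {8,9,10} 3
  4 to go: {6,7,8,9} 1  {7,8,9,10} 4
  5 to go: {5,6,7,8,9} 1  {6,7,8,9,10} 5
  6 to go: {4,5,6,7,8,9} 1  {5,6,7,8,9,10} 6
  7 to go: {3,4,5,6,7,8,9} 1  {4,5,6,7,8,9,10} 7
  8 to go: {2,3,4,5,6,7,8,9} 1  {3,4,5,6,7,8,9,10} 8
  9 to go: {1,2,3,4,5,6,7,8,9} 1  {2,3,4,5,6,7,8,9,10} 9
  if 0:j drops first: 10 orders
  if 1:k drops first: 9 orders
heap linearizations: 19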